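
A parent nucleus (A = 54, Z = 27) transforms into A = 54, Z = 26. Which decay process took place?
ΔA = 0, ΔZ = -1 ⇒ beta-plus decay (β⁺) or electron capture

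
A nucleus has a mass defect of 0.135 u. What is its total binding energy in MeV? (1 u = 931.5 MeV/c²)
B.E. = Δm × 931.5 = 125.8 MeV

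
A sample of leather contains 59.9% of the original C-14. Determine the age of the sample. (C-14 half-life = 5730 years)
Age = t½ × log₂(1/ratio) = 4237 years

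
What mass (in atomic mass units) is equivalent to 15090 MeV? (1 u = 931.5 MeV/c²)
m = E/c² = 16.2 u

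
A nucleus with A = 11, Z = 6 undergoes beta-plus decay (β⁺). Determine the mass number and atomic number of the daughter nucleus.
Daughter: A = 11, Z = 5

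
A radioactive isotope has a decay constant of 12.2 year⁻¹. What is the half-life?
t½ = ln(2)/λ = 0.05682 years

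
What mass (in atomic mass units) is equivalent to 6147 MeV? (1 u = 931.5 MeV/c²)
m = E/c² = 6.599 u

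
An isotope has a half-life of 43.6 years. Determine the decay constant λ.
λ = ln(2)/t½ = 0.0159 year⁻¹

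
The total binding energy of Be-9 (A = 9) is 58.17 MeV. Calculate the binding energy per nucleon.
B.E./A = 58.17/9 = 6.463 MeV/nucleon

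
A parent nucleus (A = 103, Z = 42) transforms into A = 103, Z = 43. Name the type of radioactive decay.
ΔA = 0, ΔZ = +1 ⇒ beta-minus decay (β⁻)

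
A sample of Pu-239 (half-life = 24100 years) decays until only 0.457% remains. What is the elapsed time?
t = t½ × log₂(N₀/N) = 1.873e5 years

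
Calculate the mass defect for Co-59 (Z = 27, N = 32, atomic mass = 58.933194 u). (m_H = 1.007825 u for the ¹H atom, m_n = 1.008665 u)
Δm = Z·m_H + N·m_n − M = 0.5554 u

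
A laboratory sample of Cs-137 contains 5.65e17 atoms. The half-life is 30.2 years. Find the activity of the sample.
A = λN = 1.297e16 decays/year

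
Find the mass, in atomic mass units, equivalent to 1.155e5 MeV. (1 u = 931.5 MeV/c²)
m = E/c² = 124 u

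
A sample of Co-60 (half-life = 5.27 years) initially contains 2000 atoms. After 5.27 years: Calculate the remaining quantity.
N = N₀(1/2)^(t/t½) = 1000 atoms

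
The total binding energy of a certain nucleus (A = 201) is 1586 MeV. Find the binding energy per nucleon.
B.E./A = 1586/201 = 7.891 MeV/nucleon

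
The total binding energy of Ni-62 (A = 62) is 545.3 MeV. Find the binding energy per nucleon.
B.E./A = 545.3/62 = 8.795 MeV/nucleon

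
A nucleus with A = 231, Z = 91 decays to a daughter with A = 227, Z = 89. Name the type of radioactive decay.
ΔA = -4, ΔZ = -2 ⇒ alpha decay (α)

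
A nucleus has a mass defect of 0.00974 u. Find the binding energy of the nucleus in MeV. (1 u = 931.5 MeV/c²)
B.E. = Δm × 931.5 = 9.073 MeV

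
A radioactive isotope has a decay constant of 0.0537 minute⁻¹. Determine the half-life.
t½ = ln(2)/λ = 12.91 minutes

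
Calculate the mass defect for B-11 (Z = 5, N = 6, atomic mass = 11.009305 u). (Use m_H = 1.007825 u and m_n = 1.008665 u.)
Δm = Z·m_H + N·m_n − M = 0.08181 u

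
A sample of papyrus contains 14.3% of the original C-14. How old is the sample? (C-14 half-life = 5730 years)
Age = t½ × log₂(1/ratio) = 16080 years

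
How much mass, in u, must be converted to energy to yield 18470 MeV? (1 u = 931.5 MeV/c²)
m = E/c² = 19.83 u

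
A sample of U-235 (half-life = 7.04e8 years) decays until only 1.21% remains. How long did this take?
t = t½ × log₂(N₀/N) = 4.484e9 years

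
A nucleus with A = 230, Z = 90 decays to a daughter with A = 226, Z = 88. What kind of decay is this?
ΔA = -4, ΔZ = -2 ⇒ alpha decay (α)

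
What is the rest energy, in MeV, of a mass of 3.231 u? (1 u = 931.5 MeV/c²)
E = mc² = 3010 MeV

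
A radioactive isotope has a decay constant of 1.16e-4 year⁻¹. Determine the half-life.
t½ = ln(2)/λ = 5975 years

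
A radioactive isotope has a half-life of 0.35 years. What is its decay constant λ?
λ = ln(2)/t½ = 1.98 year⁻¹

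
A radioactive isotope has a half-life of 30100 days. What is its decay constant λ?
λ = ln(2)/t½ = 2.303e-5 day⁻¹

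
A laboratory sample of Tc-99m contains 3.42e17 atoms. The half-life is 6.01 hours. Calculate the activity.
A = λN = 3.944e16 decays/hour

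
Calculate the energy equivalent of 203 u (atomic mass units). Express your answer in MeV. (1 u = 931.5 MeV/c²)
E = mc² = 1.891e5 MeV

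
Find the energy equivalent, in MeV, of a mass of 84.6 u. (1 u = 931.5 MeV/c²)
E = mc² = 78800 MeV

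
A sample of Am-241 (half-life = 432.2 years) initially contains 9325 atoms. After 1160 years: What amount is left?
N = N₀(1/2)^(t/t½) = 1451 atoms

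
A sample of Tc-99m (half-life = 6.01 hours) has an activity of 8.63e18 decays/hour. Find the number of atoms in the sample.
N = A/λ = 7.483e19 atoms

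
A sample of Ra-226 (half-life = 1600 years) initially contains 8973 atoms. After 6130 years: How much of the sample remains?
N = N₀(1/2)^(t/t½) = 630.4 atoms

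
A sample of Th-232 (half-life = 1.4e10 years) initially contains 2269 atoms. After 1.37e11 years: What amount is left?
N = N₀(1/2)^(t/t½) = 2.571 atoms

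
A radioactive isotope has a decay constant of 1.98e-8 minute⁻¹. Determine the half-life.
t½ = ln(2)/λ = 3.501e7 minutes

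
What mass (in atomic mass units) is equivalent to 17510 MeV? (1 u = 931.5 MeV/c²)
m = E/c² = 18.8 u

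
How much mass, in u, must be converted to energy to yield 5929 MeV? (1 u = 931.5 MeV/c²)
m = E/c² = 6.365 u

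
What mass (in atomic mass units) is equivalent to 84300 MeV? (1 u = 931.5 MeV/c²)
m = E/c² = 90.5 u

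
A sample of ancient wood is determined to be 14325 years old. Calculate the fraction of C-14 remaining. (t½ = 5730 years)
N/N₀ = (1/2)^(t/t½) = 0.1768 = 17.7%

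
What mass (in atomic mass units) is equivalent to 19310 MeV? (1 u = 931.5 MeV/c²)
m = E/c² = 20.73 u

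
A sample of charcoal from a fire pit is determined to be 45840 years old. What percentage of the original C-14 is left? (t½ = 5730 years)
N/N₀ = (1/2)^(t/t½) = 0.003906 = 0.391%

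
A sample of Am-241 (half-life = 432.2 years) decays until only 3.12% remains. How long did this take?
t = t½ × log₂(N₀/N) = 2162 years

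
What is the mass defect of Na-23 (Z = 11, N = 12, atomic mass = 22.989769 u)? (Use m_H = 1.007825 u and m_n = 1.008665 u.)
Δm = Z·m_H + N·m_n − M = 0.2003 u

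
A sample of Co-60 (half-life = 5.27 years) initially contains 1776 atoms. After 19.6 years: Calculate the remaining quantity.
N = N₀(1/2)^(t/t½) = 134.9 atoms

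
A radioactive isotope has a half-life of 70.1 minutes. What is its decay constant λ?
λ = ln(2)/t½ = 0.009888 minute⁻¹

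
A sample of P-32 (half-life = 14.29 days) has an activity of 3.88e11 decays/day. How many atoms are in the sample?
N = A/λ = 7.999e12 atoms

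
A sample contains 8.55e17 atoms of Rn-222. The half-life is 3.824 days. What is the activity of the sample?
A = λN = 1.55e17 decays/day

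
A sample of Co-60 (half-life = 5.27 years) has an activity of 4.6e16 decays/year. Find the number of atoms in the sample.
N = A/λ = 3.497e17 atoms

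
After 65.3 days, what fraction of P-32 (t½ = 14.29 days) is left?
N/N₀ = (1/2)^(t/t½) = 0.04211 = 4.21%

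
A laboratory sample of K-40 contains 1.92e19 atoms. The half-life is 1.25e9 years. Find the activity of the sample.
A = λN = 1.065e10 decays/year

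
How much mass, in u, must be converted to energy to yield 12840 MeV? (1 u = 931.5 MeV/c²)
m = E/c² = 13.78 u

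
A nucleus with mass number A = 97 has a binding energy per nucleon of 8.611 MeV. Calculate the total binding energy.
B.E. = 8.611 × 97 = 835.3 MeV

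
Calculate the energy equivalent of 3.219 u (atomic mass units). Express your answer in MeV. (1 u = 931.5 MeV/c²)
E = mc² = 2998 MeV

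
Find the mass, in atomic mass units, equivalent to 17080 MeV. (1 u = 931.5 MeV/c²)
m = E/c² = 18.34 u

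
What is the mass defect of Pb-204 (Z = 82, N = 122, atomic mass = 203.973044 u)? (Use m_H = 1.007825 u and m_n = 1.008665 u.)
Δm = Z·m_H + N·m_n − M = 1.726 u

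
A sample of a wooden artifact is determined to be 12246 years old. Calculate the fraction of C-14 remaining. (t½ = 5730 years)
N/N₀ = (1/2)^(t/t½) = 0.2273 = 22.7%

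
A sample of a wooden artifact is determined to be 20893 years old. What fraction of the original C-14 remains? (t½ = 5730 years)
N/N₀ = (1/2)^(t/t½) = 0.07987 = 7.99%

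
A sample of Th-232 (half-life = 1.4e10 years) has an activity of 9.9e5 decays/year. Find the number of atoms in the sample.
N = A/λ = 2e16 atoms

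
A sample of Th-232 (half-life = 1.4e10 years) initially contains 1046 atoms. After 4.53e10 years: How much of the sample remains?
N = N₀(1/2)^(t/t½) = 111 atoms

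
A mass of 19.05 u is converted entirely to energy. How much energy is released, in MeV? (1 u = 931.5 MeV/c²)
E = mc² = 17750 MeV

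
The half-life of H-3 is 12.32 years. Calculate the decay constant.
λ = ln(2)/t½ = 0.05626 year⁻¹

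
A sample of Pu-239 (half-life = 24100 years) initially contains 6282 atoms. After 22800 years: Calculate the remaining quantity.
N = N₀(1/2)^(t/t½) = 3261 atoms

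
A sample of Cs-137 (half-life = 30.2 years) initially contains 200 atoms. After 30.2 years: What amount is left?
N = N₀(1/2)^(t/t½) = 100 atoms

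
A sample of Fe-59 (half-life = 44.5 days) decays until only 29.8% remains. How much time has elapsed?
t = t½ × log₂(N₀/N) = 77.72 days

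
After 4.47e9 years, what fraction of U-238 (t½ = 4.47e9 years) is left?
N/N₀ = (1/2)^(t/t½) = 0.5 = 50%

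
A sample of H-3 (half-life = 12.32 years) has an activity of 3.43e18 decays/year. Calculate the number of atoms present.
N = A/λ = 6.096e19 atoms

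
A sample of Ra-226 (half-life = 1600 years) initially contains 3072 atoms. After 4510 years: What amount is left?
N = N₀(1/2)^(t/t½) = 435.4 atoms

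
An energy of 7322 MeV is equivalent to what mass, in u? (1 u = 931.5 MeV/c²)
m = E/c² = 7.86 u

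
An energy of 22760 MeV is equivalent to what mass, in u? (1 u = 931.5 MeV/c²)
m = E/c² = 24.43 u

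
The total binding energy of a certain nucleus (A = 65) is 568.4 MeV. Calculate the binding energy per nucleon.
B.E./A = 568.4/65 = 8.745 MeV/nucleon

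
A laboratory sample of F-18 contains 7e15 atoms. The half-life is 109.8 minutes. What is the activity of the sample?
A = λN = 4.419e13 decays/minute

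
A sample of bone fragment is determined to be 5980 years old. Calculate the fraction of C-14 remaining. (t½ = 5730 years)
N/N₀ = (1/2)^(t/t½) = 0.4851 = 48.5%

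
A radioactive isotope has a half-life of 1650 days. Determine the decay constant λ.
λ = ln(2)/t½ = 4.201e-4 day⁻¹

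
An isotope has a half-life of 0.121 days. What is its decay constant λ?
λ = ln(2)/t½ = 5.728 day⁻¹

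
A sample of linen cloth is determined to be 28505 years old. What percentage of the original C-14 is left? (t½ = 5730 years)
N/N₀ = (1/2)^(t/t½) = 0.0318 = 3.18%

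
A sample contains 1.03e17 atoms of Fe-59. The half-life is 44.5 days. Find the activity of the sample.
A = λN = 1.604e15 decays/day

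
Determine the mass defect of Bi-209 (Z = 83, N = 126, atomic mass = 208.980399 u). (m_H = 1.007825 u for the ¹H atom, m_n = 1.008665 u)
Δm = Z·m_H + N·m_n − M = 1.761 u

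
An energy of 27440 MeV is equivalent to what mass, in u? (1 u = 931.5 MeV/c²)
m = E/c² = 29.46 u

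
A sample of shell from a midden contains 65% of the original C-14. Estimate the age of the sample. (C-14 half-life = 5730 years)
Age = t½ × log₂(1/ratio) = 3561 years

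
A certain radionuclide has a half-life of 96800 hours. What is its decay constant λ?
λ = ln(2)/t½ = 7.161e-6 hour⁻¹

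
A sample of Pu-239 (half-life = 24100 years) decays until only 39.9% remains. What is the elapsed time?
t = t½ × log₂(N₀/N) = 31950 years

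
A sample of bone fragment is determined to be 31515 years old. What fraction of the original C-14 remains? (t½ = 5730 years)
N/N₀ = (1/2)^(t/t½) = 0.0221 = 2.21%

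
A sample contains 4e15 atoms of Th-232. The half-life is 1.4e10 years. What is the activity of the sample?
A = λN = 1.98e5 decays/year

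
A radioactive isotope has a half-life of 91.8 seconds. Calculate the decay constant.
λ = ln(2)/t½ = 0.007551 second⁻¹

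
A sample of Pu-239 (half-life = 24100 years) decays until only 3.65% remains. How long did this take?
t = t½ × log₂(N₀/N) = 1.151e5 years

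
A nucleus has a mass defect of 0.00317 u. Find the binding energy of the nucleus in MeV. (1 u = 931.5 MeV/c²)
B.E. = Δm × 931.5 = 2.953 MeV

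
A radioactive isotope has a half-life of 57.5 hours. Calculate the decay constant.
λ = ln(2)/t½ = 0.01205 hour⁻¹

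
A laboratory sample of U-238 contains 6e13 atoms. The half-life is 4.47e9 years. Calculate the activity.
A = λN = 9304 decays/year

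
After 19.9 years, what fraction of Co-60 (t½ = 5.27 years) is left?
N/N₀ = (1/2)^(t/t½) = 0.07299 = 7.3%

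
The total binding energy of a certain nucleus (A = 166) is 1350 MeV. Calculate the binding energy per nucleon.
B.E./A = 1350/166 = 8.133 MeV/nucleon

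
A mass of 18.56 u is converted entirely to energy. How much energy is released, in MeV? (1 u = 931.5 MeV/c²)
E = mc² = 17290 MeV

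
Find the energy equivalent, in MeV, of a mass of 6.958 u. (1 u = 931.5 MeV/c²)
E = mc² = 6481 MeV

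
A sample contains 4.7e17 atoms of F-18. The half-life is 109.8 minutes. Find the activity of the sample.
A = λN = 2.967e15 decays/minute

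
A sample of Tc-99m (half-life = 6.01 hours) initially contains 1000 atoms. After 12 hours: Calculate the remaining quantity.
N = N₀(1/2)^(t/t½) = 250.6 atoms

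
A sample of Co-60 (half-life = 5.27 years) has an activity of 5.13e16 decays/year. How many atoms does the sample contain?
N = A/λ = 3.9e17 atoms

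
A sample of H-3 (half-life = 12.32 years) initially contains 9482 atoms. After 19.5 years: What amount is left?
N = N₀(1/2)^(t/t½) = 3165 atoms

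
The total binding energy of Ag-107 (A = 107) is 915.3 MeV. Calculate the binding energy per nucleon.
B.E./A = 915.3/107 = 8.554 MeV/nucleon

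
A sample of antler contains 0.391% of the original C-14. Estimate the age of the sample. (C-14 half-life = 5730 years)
Age = t½ × log₂(1/ratio) = 45830 years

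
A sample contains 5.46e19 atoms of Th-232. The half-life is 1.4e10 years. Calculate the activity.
A = λN = 2.703e9 decays/year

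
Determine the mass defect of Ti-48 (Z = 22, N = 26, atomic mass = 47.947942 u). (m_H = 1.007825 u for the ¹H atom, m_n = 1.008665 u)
Δm = Z·m_H + N·m_n − M = 0.4495 u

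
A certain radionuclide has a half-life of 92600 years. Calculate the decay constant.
λ = ln(2)/t½ = 7.485e-6 year⁻¹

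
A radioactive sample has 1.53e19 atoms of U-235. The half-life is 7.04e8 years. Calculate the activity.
A = λN = 1.506e10 decays/year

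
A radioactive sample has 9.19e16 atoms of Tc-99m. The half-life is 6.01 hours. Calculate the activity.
A = λN = 1.06e16 decays/hour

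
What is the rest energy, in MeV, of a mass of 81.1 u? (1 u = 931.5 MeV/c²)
E = mc² = 75540 MeV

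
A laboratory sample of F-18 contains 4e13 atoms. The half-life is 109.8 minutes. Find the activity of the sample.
A = λN = 2.525e11 decays/minute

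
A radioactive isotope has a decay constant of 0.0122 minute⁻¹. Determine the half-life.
t½ = ln(2)/λ = 56.82 minutes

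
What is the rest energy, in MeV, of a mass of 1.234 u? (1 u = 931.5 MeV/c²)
E = mc² = 1149 MeV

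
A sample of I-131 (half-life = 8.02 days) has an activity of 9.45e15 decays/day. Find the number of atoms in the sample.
N = A/λ = 1.093e17 atoms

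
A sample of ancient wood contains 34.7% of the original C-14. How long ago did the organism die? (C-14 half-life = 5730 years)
Age = t½ × log₂(1/ratio) = 8750 years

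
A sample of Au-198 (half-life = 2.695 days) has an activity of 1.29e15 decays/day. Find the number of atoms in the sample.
N = A/λ = 5.016e15 atoms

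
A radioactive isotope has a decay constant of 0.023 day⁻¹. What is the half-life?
t½ = ln(2)/λ = 30.14 days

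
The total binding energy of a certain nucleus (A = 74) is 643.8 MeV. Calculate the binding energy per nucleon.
B.E./A = 643.8/74 = 8.7 MeV/nucleon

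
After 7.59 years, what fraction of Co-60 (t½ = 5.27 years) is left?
N/N₀ = (1/2)^(t/t½) = 0.3685 = 36.9%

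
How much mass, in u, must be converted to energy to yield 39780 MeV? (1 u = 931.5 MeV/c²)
m = E/c² = 42.71 u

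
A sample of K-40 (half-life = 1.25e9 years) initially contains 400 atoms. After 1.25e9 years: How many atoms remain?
N = N₀(1/2)^(t/t½) = 200 atoms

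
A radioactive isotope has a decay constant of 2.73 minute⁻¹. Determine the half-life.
t½ = ln(2)/λ = 0.2539 minutes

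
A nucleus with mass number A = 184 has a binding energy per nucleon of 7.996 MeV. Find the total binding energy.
B.E. = 7.996 × 184 = 1471 MeV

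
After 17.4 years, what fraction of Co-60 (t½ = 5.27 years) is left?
N/N₀ = (1/2)^(t/t½) = 0.1014 = 10.1%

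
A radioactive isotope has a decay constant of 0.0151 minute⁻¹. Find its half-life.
t½ = ln(2)/λ = 45.9 minutes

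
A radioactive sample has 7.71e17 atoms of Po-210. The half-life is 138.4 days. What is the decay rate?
A = λN = 3.861e15 decays/day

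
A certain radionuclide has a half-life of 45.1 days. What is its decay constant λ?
λ = ln(2)/t½ = 0.01537 day⁻¹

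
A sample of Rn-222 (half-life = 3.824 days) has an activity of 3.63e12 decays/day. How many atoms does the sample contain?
N = A/λ = 2.003e13 atoms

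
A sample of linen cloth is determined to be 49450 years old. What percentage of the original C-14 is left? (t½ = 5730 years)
N/N₀ = (1/2)^(t/t½) = 0.002524 = 0.252%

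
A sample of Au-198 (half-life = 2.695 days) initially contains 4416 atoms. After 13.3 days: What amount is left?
N = N₀(1/2)^(t/t½) = 144.4 atoms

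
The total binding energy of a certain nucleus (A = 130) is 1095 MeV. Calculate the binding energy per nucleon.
B.E./A = 1095/130 = 8.423 MeV/nucleon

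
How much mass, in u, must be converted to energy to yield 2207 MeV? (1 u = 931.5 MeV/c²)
m = E/c² = 2.369 u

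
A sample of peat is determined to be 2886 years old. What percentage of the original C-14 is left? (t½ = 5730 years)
N/N₀ = (1/2)^(t/t½) = 0.7053 = 70.5%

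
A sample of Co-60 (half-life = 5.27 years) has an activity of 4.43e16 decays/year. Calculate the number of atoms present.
N = A/λ = 3.368e17 atoms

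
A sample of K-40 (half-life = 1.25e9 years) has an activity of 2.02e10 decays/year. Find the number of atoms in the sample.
N = A/λ = 3.643e19 atoms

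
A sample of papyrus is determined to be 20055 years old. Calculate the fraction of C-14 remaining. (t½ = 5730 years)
N/N₀ = (1/2)^(t/t½) = 0.08839 = 8.84%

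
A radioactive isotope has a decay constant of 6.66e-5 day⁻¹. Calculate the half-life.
t½ = ln(2)/λ = 10410 days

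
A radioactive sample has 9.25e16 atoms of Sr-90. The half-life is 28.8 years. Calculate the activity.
A = λN = 2.226e15 decays/year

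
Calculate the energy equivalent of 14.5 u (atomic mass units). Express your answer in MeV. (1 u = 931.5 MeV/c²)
E = mc² = 13510 MeV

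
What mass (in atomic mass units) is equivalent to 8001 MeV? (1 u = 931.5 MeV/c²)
m = E/c² = 8.589 u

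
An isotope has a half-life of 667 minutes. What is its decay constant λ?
λ = ln(2)/t½ = 0.001039 minute⁻¹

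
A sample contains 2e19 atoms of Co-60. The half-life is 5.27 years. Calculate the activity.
A = λN = 2.631e18 decays/year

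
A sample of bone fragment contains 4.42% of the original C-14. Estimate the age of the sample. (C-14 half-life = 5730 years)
Age = t½ × log₂(1/ratio) = 25780 years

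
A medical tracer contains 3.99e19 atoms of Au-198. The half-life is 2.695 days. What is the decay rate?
A = λN = 1.026e19 decays/day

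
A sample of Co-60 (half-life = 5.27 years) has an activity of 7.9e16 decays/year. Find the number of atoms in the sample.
N = A/λ = 6.006e17 atoms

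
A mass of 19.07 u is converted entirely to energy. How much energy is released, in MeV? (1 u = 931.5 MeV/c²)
E = mc² = 17760 MeV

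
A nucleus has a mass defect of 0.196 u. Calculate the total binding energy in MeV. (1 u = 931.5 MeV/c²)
B.E. = Δm × 931.5 = 182.6 MeV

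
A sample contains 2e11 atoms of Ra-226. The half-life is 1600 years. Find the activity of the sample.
A = λN = 8.664e7 decays/year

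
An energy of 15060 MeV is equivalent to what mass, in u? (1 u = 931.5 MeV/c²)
m = E/c² = 16.17 u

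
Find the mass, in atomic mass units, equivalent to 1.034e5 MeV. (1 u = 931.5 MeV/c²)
m = E/c² = 111 u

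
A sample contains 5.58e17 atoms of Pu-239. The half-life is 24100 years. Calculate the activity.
A = λN = 1.605e13 decays/year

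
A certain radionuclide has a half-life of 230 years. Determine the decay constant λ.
λ = ln(2)/t½ = 0.003014 year⁻¹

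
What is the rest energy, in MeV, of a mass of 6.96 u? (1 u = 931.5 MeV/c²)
E = mc² = 6483 MeV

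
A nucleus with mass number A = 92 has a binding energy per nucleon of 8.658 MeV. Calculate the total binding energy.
B.E. = 8.658 × 92 = 796.5 MeV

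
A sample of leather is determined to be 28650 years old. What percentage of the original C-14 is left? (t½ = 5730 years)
N/N₀ = (1/2)^(t/t½) = 0.03125 = 3.12%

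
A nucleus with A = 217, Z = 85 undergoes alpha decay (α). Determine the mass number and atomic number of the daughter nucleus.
Daughter: A = 213, Z = 83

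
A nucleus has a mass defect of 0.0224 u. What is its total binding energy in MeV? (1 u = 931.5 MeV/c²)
B.E. = Δm × 931.5 = 20.87 MeV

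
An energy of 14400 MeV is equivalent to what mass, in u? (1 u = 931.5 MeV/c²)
m = E/c² = 15.46 u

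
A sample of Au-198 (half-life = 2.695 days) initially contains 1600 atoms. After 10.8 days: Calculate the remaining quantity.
N = N₀(1/2)^(t/t½) = 99.49 atoms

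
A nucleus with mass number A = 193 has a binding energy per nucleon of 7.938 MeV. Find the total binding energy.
B.E. = 7.938 × 193 = 1532 MeV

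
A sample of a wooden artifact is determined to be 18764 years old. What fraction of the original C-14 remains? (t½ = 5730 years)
N/N₀ = (1/2)^(t/t½) = 0.1033 = 10.3%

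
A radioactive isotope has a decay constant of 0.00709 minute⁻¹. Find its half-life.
t½ = ln(2)/λ = 97.76 minutes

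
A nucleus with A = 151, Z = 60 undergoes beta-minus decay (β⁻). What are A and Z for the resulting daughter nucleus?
Daughter: A = 151, Z = 61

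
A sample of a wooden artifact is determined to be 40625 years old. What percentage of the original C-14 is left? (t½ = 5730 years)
N/N₀ = (1/2)^(t/t½) = 0.007341 = 0.734%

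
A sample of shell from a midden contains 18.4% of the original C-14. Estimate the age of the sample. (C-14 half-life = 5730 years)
Age = t½ × log₂(1/ratio) = 13990 years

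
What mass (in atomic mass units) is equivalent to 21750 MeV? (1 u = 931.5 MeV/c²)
m = E/c² = 23.35 u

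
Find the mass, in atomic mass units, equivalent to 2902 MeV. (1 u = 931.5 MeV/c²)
m = E/c² = 3.115 u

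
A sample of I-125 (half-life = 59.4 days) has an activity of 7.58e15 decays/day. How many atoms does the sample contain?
N = A/λ = 6.496e17 atoms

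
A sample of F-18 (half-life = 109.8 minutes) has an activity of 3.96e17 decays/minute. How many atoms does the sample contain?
N = A/λ = 6.273e19 atoms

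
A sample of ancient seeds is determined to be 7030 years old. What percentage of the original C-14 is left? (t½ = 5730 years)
N/N₀ = (1/2)^(t/t½) = 0.4272 = 42.7%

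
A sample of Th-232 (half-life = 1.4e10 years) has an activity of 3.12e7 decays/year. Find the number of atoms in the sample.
N = A/λ = 6.302e17 atoms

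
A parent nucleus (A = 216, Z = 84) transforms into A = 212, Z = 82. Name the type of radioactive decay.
ΔA = -4, ΔZ = -2 ⇒ alpha decay (α)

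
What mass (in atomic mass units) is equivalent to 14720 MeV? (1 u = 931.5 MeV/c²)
m = E/c² = 15.8 u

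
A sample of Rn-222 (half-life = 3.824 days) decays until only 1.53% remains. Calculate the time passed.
t = t½ × log₂(N₀/N) = 23.06 days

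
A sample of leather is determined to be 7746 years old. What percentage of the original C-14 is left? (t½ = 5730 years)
N/N₀ = (1/2)^(t/t½) = 0.3918 = 39.2%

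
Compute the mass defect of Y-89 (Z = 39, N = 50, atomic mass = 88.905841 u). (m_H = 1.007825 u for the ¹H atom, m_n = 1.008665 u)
Δm = Z·m_H + N·m_n − M = 0.8326 u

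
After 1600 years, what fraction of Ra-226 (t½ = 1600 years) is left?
N/N₀ = (1/2)^(t/t½) = 0.5 = 50%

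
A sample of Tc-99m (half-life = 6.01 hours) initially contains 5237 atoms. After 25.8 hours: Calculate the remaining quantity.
N = N₀(1/2)^(t/t½) = 267.2 atoms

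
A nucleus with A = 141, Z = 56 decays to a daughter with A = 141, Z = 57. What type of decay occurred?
ΔA = 0, ΔZ = +1 ⇒ beta-minus decay (β⁻)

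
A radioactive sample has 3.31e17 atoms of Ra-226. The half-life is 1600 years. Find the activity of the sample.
A = λN = 1.434e14 decays/year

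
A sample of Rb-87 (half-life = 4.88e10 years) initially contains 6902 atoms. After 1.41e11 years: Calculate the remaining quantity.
N = N₀(1/2)^(t/t½) = 931.5 atoms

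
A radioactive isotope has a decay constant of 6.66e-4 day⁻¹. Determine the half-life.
t½ = ln(2)/λ = 1041 days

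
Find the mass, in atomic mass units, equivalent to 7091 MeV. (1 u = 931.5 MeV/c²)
m = E/c² = 7.612 u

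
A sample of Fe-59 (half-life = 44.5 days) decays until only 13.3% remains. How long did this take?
t = t½ × log₂(N₀/N) = 129.5 days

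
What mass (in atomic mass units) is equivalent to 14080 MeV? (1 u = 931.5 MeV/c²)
m = E/c² = 15.12 u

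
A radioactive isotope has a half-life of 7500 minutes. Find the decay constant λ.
λ = ln(2)/t½ = 9.242e-5 minute⁻¹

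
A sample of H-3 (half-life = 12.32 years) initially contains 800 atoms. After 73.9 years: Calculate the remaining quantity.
N = N₀(1/2)^(t/t½) = 12.51 atoms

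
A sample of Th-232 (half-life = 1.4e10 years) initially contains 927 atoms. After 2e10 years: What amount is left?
N = N₀(1/2)^(t/t½) = 344.4 atoms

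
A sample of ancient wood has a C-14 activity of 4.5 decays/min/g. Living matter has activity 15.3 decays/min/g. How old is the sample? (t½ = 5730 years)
Age = t½ × log₂(A₀/A) = 10120 years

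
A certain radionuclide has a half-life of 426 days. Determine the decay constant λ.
λ = ln(2)/t½ = 0.001627 day⁻¹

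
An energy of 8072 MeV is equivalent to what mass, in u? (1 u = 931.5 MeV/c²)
m = E/c² = 8.666 u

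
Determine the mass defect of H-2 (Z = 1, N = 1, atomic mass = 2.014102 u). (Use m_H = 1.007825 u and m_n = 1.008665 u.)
Δm = Z·m_H + N·m_n − M = 0.002388 u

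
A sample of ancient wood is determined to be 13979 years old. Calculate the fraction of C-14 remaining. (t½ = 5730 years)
N/N₀ = (1/2)^(t/t½) = 0.1843 = 18.4%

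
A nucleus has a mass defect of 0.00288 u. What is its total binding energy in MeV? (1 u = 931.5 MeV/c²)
B.E. = Δm × 931.5 = 2.683 MeV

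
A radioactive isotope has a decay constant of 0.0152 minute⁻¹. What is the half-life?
t½ = ln(2)/λ = 45.6 minutes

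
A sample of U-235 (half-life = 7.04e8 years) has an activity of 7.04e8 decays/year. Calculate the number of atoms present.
N = A/λ = 7.15e17 atoms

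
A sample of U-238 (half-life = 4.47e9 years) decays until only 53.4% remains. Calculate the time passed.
t = t½ × log₂(N₀/N) = 4.046e9 years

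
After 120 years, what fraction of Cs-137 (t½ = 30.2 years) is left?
N/N₀ = (1/2)^(t/t½) = 0.06366 = 6.37%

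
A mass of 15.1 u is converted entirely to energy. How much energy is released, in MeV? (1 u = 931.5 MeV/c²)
E = mc² = 14070 MeV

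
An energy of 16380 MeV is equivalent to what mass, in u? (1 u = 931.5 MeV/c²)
m = E/c² = 17.58 u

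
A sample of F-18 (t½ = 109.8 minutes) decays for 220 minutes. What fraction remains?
N/N₀ = (1/2)^(t/t½) = 0.2494 = 24.9%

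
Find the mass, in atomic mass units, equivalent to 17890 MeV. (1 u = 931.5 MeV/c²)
m = E/c² = 19.21 u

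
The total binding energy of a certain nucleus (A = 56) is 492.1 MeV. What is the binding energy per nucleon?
B.E./A = 492.1/56 = 8.787 MeV/nucleon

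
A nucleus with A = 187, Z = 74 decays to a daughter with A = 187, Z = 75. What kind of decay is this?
ΔA = 0, ΔZ = +1 ⇒ beta-minus decay (β⁻)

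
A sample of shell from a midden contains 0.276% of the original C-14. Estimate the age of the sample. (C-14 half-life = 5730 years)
Age = t½ × log₂(1/ratio) = 48710 years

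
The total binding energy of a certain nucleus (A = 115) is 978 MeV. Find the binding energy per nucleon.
B.E./A = 978/115 = 8.504 MeV/nucleon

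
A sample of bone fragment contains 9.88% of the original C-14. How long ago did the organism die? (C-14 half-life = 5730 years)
Age = t½ × log₂(1/ratio) = 19130 years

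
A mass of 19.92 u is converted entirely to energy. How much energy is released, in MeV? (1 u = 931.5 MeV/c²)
E = mc² = 18560 MeV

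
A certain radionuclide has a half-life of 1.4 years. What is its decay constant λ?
λ = ln(2)/t½ = 0.4951 year⁻¹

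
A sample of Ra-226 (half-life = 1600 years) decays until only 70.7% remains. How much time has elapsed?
t = t½ × log₂(N₀/N) = 800.3 years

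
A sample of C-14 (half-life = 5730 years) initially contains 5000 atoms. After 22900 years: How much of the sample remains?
N = N₀(1/2)^(t/t½) = 313.3 atoms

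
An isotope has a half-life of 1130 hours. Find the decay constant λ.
λ = ln(2)/t½ = 6.134e-4 hour⁻¹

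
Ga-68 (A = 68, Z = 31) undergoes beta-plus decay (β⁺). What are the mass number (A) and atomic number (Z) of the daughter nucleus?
Daughter: A = 68, Z = 30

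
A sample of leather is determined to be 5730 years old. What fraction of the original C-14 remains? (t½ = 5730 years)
N/N₀ = (1/2)^(t/t½) = 0.5 = 50%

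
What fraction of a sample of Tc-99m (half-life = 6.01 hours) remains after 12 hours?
N/N₀ = (1/2)^(t/t½) = 0.2506 = 25.1%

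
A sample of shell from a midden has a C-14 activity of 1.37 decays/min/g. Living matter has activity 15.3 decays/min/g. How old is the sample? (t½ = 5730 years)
Age = t½ × log₂(A₀/A) = 19950 years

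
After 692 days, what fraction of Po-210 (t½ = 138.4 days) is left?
N/N₀ = (1/2)^(t/t½) = 0.03125 = 3.12%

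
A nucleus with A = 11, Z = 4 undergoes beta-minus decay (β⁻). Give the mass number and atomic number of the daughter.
Daughter: A = 11, Z = 5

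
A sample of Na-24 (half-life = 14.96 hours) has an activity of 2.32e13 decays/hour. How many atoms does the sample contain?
N = A/λ = 5.007e14 atoms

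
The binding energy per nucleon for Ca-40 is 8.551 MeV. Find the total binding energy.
B.E. = 8.551 × 40 = 342 MeV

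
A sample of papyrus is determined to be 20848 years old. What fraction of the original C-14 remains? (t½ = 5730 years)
N/N₀ = (1/2)^(t/t½) = 0.0803 = 8.03%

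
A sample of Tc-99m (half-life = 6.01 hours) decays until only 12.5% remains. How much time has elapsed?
t = t½ × log₂(N₀/N) = 18.03 hours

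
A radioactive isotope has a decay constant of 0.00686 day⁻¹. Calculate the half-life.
t½ = ln(2)/λ = 101 days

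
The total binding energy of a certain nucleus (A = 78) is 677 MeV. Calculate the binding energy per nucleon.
B.E./A = 677/78 = 8.679 MeV/nucleon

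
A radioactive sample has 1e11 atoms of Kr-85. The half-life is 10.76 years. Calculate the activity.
A = λN = 6.442e9 decays/year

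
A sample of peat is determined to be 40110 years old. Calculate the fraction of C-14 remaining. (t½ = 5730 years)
N/N₀ = (1/2)^(t/t½) = 0.007812 = 0.781%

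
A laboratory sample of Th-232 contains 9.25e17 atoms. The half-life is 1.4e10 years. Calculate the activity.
A = λN = 4.58e7 decays/year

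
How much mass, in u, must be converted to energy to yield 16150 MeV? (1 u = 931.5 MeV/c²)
m = E/c² = 17.34 u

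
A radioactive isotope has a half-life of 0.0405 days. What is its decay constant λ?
λ = ln(2)/t½ = 17.11 day⁻¹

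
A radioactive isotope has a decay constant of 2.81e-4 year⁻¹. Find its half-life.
t½ = ln(2)/λ = 2467 years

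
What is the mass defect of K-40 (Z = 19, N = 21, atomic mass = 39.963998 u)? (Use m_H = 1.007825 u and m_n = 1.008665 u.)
Δm = Z·m_H + N·m_n − M = 0.3666 u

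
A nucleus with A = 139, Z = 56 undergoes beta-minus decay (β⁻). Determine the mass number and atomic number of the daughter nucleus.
Daughter: A = 139, Z = 57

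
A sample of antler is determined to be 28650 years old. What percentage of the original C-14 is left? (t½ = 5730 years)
N/N₀ = (1/2)^(t/t½) = 0.03125 = 3.12%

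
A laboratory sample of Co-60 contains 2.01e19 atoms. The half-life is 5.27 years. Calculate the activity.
A = λN = 2.644e18 decays/year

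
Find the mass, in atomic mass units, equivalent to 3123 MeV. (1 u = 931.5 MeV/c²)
m = E/c² = 3.353 u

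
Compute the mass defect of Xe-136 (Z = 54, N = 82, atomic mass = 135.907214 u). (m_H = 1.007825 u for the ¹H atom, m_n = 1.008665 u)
Δm = Z·m_H + N·m_n − M = 1.226 u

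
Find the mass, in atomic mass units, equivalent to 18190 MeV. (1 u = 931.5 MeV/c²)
m = E/c² = 19.53 u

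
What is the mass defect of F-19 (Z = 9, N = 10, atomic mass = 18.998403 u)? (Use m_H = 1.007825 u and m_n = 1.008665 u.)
Δm = Z·m_H + N·m_n − M = 0.1587 u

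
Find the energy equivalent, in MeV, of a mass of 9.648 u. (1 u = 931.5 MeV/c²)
E = mc² = 8987 MeV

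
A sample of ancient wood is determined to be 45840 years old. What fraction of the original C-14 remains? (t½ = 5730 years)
N/N₀ = (1/2)^(t/t½) = 0.003906 = 0.391%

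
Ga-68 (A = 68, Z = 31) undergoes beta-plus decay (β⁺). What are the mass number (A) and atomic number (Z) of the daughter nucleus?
Daughter: A = 68, Z = 30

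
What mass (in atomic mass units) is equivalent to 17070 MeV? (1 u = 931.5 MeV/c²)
m = E/c² = 18.33 u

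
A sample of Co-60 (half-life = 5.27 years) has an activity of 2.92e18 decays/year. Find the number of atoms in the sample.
N = A/λ = 2.22e19 atoms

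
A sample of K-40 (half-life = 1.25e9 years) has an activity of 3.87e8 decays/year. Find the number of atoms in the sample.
N = A/λ = 6.979e17 atoms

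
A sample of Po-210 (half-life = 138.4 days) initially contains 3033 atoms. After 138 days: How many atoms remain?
N = N₀(1/2)^(t/t½) = 1520 atoms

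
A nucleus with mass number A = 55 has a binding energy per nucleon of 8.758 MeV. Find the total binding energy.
B.E. = 8.758 × 55 = 481.7 MeV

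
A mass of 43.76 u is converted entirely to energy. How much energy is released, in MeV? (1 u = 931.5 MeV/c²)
E = mc² = 40760 MeV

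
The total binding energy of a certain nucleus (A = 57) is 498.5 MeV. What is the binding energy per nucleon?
B.E./A = 498.5/57 = 8.746 MeV/nucleon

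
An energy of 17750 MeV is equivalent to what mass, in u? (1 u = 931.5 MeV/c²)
m = E/c² = 19.06 u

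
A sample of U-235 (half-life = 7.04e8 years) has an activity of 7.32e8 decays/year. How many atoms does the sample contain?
N = A/λ = 7.435e17 atoms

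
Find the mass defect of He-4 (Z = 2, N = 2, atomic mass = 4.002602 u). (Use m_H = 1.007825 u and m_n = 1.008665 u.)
Δm = Z·m_H + N·m_n − M = 0.03038 u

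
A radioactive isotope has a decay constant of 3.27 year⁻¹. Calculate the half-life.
t½ = ln(2)/λ = 0.212 years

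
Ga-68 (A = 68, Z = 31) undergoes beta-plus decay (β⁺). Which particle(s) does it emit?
β⁺: positron (e⁺) + neutrino (νₑ)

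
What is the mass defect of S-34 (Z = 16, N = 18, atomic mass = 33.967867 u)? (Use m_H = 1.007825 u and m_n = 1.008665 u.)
Δm = Z·m_H + N·m_n − M = 0.3133 u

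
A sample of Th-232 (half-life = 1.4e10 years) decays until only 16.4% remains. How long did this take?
t = t½ × log₂(N₀/N) = 3.652e10 years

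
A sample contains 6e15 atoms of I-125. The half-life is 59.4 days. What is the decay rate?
A = λN = 7.001e13 decays/day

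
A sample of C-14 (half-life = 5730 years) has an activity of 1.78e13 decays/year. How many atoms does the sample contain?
N = A/λ = 1.471e17 atoms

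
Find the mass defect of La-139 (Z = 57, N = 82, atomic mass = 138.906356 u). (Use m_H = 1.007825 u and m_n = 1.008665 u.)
Δm = Z·m_H + N·m_n − M = 1.25 u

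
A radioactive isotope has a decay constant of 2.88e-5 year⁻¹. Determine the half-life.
t½ = ln(2)/λ = 24070 years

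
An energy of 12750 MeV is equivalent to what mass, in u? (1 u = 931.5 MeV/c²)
m = E/c² = 13.69 u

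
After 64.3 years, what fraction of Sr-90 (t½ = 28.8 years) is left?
N/N₀ = (1/2)^(t/t½) = 0.2128 = 21.3%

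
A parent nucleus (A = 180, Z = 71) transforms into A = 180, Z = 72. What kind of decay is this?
ΔA = 0, ΔZ = +1 ⇒ beta-minus decay (β⁻)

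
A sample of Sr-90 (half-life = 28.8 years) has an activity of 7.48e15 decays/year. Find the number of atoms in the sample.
N = A/λ = 3.108e17 atoms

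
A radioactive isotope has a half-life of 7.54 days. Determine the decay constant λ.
λ = ln(2)/t½ = 0.09193 day⁻¹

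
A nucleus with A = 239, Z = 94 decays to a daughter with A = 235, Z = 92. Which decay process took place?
ΔA = -4, ΔZ = -2 ⇒ alpha decay (α)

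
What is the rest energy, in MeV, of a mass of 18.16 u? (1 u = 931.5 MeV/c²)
E = mc² = 16920 MeV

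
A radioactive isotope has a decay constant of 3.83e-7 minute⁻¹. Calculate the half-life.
t½ = ln(2)/λ = 1.81e6 minutes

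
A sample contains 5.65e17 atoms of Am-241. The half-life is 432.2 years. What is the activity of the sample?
A = λN = 9.061e14 decays/year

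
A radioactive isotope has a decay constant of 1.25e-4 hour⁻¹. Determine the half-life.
t½ = ln(2)/λ = 5545 hours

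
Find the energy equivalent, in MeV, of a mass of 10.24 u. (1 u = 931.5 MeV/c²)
E = mc² = 9539 MeV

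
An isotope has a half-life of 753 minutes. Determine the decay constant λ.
λ = ln(2)/t½ = 9.205e-4 minute⁻¹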